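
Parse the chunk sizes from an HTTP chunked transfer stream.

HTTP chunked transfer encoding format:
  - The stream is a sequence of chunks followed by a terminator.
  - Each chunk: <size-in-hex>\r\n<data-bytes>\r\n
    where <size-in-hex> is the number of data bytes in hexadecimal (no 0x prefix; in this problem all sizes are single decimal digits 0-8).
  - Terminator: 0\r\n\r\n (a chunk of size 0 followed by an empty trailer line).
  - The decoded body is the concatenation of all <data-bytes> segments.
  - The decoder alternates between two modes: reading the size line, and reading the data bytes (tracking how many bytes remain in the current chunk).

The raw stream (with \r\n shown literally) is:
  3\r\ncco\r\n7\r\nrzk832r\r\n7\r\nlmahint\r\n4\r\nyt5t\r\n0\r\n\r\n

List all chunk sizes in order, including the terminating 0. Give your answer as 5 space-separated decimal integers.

Chunk 1: stream[0..1]='3' size=0x3=3, data at stream[3..6]='cco' -> body[0..3], body so far='cco'
Chunk 2: stream[8..9]='7' size=0x7=7, data at stream[11..18]='rzk832r' -> body[3..10], body so far='ccorzk832r'
Chunk 3: stream[20..21]='7' size=0x7=7, data at stream[23..30]='lmahint' -> body[10..17], body so far='ccorzk832rlmahint'
Chunk 4: stream[32..33]='4' size=0x4=4, data at stream[35..39]='yt5t' -> body[17..21], body so far='ccorzk832rlmahintyt5t'
Chunk 5: stream[41..42]='0' size=0 (terminator). Final body='ccorzk832rlmahintyt5t' (21 bytes)

Answer: 3 7 7 4 0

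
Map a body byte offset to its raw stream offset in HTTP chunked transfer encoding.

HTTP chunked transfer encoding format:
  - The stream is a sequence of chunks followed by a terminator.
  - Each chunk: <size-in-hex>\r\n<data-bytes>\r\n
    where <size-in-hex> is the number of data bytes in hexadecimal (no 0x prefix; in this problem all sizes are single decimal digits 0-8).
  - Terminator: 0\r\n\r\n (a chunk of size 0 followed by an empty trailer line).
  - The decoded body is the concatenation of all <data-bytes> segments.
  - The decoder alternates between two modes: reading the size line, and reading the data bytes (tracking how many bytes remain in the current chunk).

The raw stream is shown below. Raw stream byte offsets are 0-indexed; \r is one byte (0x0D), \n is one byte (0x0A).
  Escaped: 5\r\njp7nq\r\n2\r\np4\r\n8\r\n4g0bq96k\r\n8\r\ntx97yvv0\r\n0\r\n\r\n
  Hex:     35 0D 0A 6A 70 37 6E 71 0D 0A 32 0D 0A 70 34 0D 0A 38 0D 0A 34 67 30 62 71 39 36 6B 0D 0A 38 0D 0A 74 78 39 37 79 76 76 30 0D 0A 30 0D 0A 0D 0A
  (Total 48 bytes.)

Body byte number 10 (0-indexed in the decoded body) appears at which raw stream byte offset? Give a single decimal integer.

Chunk 1: stream[0..1]='5' size=0x5=5, data at stream[3..8]='jp7nq' -> body[0..5], body so far='jp7nq'
Chunk 2: stream[10..11]='2' size=0x2=2, data at stream[13..15]='p4' -> body[5..7], body so far='jp7nqp4'
Chunk 3: stream[17..18]='8' size=0x8=8, data at stream[20..28]='4g0bq96k' -> body[7..15], body so far='jp7nqp44g0bq96k'
Chunk 4: stream[30..31]='8' size=0x8=8, data at stream[33..41]='tx97yvv0' -> body[15..23], body so far='jp7nqp44g0bq96ktx97yvv0'
Chunk 5: stream[43..44]='0' size=0 (terminator). Final body='jp7nqp44g0bq96ktx97yvv0' (23 bytes)
Body byte 10 at stream offset 23

Answer: 23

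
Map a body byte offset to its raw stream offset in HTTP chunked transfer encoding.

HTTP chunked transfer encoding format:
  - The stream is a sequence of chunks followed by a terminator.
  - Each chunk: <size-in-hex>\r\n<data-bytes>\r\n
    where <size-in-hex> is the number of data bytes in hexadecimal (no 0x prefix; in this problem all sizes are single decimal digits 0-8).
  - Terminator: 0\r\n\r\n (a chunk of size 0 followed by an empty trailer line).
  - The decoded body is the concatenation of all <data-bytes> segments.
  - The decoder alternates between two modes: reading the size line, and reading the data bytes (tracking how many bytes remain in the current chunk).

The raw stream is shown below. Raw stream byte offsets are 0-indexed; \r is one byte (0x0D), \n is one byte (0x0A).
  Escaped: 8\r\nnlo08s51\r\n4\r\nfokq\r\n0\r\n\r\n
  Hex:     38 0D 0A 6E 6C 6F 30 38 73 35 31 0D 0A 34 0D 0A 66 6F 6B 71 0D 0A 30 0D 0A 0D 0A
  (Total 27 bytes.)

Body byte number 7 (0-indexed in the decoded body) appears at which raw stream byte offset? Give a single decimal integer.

Answer: 10

Derivation:
Chunk 1: stream[0..1]='8' size=0x8=8, data at stream[3..11]='nlo08s51' -> body[0..8], body so far='nlo08s51'
Chunk 2: stream[13..14]='4' size=0x4=4, data at stream[16..20]='fokq' -> body[8..12], body so far='nlo08s51fokq'
Chunk 3: stream[22..23]='0' size=0 (terminator). Final body='nlo08s51fokq' (12 bytes)
Body byte 7 at stream offset 10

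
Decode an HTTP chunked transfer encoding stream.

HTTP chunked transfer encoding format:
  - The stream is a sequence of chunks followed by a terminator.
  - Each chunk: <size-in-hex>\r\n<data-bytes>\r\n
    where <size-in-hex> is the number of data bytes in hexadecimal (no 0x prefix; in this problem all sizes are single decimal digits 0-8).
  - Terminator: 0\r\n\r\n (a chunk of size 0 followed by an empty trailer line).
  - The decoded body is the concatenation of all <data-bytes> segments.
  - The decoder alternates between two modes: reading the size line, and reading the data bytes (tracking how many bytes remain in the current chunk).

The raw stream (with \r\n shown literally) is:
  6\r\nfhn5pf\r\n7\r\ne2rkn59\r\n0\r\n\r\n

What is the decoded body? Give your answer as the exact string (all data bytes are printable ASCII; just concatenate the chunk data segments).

Chunk 1: stream[0..1]='6' size=0x6=6, data at stream[3..9]='fhn5pf' -> body[0..6], body so far='fhn5pf'
Chunk 2: stream[11..12]='7' size=0x7=7, data at stream[14..21]='e2rkn59' -> body[6..13], body so far='fhn5pfe2rkn59'
Chunk 3: stream[23..24]='0' size=0 (terminator). Final body='fhn5pfe2rkn59' (13 bytes)

Answer: fhn5pfe2rkn59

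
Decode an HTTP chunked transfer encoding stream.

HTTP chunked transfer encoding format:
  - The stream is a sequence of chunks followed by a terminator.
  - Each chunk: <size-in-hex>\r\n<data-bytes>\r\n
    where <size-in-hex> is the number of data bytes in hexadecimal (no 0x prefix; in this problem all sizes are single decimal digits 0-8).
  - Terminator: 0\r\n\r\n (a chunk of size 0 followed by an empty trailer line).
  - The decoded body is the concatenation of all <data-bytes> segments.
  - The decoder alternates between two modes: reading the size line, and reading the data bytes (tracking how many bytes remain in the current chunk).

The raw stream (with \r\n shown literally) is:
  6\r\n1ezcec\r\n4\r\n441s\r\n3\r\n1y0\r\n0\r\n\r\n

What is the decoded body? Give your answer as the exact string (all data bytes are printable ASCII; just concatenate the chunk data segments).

Answer: 1ezcec441s1y0

Derivation:
Chunk 1: stream[0..1]='6' size=0x6=6, data at stream[3..9]='1ezcec' -> body[0..6], body so far='1ezcec'
Chunk 2: stream[11..12]='4' size=0x4=4, data at stream[14..18]='441s' -> body[6..10], body so far='1ezcec441s'
Chunk 3: stream[20..21]='3' size=0x3=3, data at stream[23..26]='1y0' -> body[10..13], body so far='1ezcec441s1y0'
Chunk 4: stream[28..29]='0' size=0 (terminator). Final body='1ezcec441s1y0' (13 bytes)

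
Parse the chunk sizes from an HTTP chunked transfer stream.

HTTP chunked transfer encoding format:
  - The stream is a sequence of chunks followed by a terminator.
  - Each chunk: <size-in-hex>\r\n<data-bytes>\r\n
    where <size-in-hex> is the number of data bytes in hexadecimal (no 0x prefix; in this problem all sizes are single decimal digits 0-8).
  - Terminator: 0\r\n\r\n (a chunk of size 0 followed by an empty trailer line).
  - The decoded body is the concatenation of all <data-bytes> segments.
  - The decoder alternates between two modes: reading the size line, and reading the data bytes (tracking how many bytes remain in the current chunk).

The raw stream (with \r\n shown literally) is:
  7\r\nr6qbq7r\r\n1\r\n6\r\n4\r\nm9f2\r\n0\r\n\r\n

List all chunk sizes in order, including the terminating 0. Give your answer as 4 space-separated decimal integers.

Answer: 7 1 4 0

Derivation:
Chunk 1: stream[0..1]='7' size=0x7=7, data at stream[3..10]='r6qbq7r' -> body[0..7], body so far='r6qbq7r'
Chunk 2: stream[12..13]='1' size=0x1=1, data at stream[15..16]='6' -> body[7..8], body so far='r6qbq7r6'
Chunk 3: stream[18..19]='4' size=0x4=4, data at stream[21..25]='m9f2' -> body[8..12], body so far='r6qbq7r6m9f2'
Chunk 4: stream[27..28]='0' size=0 (terminator). Final body='r6qbq7r6m9f2' (12 bytes)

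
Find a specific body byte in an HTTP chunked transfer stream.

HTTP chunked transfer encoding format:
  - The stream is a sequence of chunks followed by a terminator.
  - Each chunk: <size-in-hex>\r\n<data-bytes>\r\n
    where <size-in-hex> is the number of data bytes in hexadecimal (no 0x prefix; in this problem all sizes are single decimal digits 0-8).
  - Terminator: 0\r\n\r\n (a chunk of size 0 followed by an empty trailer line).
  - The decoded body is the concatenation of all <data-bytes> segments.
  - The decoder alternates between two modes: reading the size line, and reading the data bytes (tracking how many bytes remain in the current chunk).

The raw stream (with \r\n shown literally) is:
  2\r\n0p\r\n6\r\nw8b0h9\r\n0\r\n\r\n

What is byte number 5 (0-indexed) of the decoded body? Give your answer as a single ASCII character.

Answer: 0

Derivation:
Chunk 1: stream[0..1]='2' size=0x2=2, data at stream[3..5]='0p' -> body[0..2], body so far='0p'
Chunk 2: stream[7..8]='6' size=0x6=6, data at stream[10..16]='w8b0h9' -> body[2..8], body so far='0pw8b0h9'
Chunk 3: stream[18..19]='0' size=0 (terminator). Final body='0pw8b0h9' (8 bytes)
Body byte 5 = '0'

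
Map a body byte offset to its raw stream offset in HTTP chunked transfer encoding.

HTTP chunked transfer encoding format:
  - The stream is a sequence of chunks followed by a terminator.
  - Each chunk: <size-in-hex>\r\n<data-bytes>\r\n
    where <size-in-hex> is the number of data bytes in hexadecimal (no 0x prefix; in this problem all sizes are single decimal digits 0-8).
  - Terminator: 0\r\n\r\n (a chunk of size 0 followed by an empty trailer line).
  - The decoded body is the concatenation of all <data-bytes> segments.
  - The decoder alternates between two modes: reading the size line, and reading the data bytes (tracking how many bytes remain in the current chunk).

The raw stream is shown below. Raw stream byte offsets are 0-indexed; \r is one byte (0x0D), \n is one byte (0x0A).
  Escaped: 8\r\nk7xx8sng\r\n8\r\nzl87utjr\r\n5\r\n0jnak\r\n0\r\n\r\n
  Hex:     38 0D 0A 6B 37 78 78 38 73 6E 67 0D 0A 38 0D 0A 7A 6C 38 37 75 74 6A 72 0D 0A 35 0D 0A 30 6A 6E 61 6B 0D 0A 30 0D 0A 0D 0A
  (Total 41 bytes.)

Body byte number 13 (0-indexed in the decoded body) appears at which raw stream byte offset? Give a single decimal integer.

Chunk 1: stream[0..1]='8' size=0x8=8, data at stream[3..11]='k7xx8sng' -> body[0..8], body so far='k7xx8sng'
Chunk 2: stream[13..14]='8' size=0x8=8, data at stream[16..24]='zl87utjr' -> body[8..16], body so far='k7xx8sngzl87utjr'
Chunk 3: stream[26..27]='5' size=0x5=5, data at stream[29..34]='0jnak' -> body[16..21], body so far='k7xx8sngzl87utjr0jnak'
Chunk 4: stream[36..37]='0' size=0 (terminator). Final body='k7xx8sngzl87utjr0jnak' (21 bytes)
Body byte 13 at stream offset 21

Answer: 21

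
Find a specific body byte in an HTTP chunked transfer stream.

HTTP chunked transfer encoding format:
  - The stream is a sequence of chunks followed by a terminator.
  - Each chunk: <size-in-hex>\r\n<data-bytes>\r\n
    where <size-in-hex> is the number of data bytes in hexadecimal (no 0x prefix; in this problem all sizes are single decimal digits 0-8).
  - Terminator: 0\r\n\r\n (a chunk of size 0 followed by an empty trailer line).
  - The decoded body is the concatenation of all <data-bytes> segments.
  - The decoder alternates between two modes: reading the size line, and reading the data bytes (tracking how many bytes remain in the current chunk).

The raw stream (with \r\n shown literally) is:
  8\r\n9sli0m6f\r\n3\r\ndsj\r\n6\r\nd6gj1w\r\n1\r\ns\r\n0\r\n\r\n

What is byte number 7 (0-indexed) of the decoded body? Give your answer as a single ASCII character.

Answer: f

Derivation:
Chunk 1: stream[0..1]='8' size=0x8=8, data at stream[3..11]='9sli0m6f' -> body[0..8], body so far='9sli0m6f'
Chunk 2: stream[13..14]='3' size=0x3=3, data at stream[16..19]='dsj' -> body[8..11], body so far='9sli0m6fdsj'
Chunk 3: stream[21..22]='6' size=0x6=6, data at stream[24..30]='d6gj1w' -> body[11..17], body so far='9sli0m6fdsjd6gj1w'
Chunk 4: stream[32..33]='1' size=0x1=1, data at stream[35..36]='s' -> body[17..18], body so far='9sli0m6fdsjd6gj1ws'
Chunk 5: stream[38..39]='0' size=0 (terminator). Final body='9sli0m6fdsjd6gj1ws' (18 bytes)
Body byte 7 = 'f'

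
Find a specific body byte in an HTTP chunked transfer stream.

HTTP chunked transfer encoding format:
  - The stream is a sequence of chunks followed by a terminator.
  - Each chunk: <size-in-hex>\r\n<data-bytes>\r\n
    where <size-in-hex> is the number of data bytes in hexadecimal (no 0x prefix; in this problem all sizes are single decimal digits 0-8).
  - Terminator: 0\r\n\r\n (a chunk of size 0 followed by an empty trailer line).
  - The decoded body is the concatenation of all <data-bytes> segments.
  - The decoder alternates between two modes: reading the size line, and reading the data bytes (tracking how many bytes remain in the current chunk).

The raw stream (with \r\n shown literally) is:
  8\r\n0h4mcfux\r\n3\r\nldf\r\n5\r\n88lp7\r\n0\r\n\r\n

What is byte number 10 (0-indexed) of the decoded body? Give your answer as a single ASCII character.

Chunk 1: stream[0..1]='8' size=0x8=8, data at stream[3..11]='0h4mcfux' -> body[0..8], body so far='0h4mcfux'
Chunk 2: stream[13..14]='3' size=0x3=3, data at stream[16..19]='ldf' -> body[8..11], body so far='0h4mcfuxldf'
Chunk 3: stream[21..22]='5' size=0x5=5, data at stream[24..29]='88lp7' -> body[11..16], body so far='0h4mcfuxldf88lp7'
Chunk 4: stream[31..32]='0' size=0 (terminator). Final body='0h4mcfuxldf88lp7' (16 bytes)
Body byte 10 = 'f'

Answer: f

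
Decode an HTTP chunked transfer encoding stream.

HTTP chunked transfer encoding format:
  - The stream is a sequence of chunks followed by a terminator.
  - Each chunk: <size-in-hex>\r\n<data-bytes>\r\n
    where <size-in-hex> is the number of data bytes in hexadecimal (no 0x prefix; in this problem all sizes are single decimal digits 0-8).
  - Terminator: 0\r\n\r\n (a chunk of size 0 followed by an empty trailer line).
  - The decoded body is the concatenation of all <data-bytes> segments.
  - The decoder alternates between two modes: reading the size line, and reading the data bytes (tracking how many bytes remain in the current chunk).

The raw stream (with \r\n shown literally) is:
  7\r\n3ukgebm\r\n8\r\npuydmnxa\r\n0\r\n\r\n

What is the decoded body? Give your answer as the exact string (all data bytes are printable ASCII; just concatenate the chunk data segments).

Chunk 1: stream[0..1]='7' size=0x7=7, data at stream[3..10]='3ukgebm' -> body[0..7], body so far='3ukgebm'
Chunk 2: stream[12..13]='8' size=0x8=8, data at stream[15..23]='puydmnxa' -> body[7..15], body so far='3ukgebmpuydmnxa'
Chunk 3: stream[25..26]='0' size=0 (terminator). Final body='3ukgebmpuydmnxa' (15 bytes)

Answer: 3ukgebmpuydmnxa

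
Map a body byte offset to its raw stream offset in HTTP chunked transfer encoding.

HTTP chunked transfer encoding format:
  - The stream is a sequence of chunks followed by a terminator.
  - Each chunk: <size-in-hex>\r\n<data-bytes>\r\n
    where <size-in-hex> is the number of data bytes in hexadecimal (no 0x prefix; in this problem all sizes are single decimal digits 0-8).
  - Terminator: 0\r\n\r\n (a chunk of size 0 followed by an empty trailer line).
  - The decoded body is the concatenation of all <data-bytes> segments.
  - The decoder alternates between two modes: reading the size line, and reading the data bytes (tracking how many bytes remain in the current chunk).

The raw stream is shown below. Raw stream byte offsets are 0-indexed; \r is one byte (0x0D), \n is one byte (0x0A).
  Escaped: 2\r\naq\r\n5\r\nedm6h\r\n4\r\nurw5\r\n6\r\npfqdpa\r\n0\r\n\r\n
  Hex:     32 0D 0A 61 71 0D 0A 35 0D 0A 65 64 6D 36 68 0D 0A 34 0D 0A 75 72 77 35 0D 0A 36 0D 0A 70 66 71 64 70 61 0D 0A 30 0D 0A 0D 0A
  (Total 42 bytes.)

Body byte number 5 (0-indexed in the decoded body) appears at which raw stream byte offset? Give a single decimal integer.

Answer: 13

Derivation:
Chunk 1: stream[0..1]='2' size=0x2=2, data at stream[3..5]='aq' -> body[0..2], body so far='aq'
Chunk 2: stream[7..8]='5' size=0x5=5, data at stream[10..15]='edm6h' -> body[2..7], body so far='aqedm6h'
Chunk 3: stream[17..18]='4' size=0x4=4, data at stream[20..24]='urw5' -> body[7..11], body so far='aqedm6hurw5'
Chunk 4: stream[26..27]='6' size=0x6=6, data at stream[29..35]='pfqdpa' -> body[11..17], body so far='aqedm6hurw5pfqdpa'
Chunk 5: stream[37..38]='0' size=0 (terminator). Final body='aqedm6hurw5pfqdpa' (17 bytes)
Body byte 5 at stream offset 13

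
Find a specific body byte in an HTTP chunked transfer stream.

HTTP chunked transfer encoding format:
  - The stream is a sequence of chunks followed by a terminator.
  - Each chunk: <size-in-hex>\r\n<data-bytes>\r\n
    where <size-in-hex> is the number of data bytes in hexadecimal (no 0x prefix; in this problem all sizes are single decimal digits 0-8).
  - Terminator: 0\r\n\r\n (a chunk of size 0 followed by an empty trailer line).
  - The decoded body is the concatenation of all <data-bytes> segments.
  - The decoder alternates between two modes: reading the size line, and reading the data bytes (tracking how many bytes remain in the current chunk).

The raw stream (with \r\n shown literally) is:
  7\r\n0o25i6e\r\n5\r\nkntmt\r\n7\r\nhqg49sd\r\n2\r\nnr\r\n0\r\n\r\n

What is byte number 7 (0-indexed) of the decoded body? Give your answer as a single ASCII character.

Chunk 1: stream[0..1]='7' size=0x7=7, data at stream[3..10]='0o25i6e' -> body[0..7], body so far='0o25i6e'
Chunk 2: stream[12..13]='5' size=0x5=5, data at stream[15..20]='kntmt' -> body[7..12], body so far='0o25i6ekntmt'
Chunk 3: stream[22..23]='7' size=0x7=7, data at stream[25..32]='hqg49sd' -> body[12..19], body so far='0o25i6ekntmthqg49sd'
Chunk 4: stream[34..35]='2' size=0x2=2, data at stream[37..39]='nr' -> body[19..21], body so far='0o25i6ekntmthqg49sdnr'
Chunk 5: stream[41..42]='0' size=0 (terminator). Final body='0o25i6ekntmthqg49sdnr' (21 bytes)
Body byte 7 = 'k'

Answer: k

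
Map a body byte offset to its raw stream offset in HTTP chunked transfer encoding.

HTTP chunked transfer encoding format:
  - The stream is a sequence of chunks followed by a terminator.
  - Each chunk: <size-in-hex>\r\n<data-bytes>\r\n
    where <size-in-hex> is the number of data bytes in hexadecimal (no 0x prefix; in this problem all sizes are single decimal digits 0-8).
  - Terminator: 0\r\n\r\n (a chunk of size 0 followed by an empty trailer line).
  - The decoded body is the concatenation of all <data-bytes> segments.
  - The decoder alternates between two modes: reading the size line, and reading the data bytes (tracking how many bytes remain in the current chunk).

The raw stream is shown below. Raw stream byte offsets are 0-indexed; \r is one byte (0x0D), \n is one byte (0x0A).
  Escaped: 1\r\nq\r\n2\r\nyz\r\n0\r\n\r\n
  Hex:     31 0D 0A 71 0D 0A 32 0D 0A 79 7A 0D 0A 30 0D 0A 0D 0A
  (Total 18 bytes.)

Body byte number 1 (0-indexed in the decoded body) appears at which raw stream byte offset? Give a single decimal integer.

Answer: 9

Derivation:
Chunk 1: stream[0..1]='1' size=0x1=1, data at stream[3..4]='q' -> body[0..1], body so far='q'
Chunk 2: stream[6..7]='2' size=0x2=2, data at stream[9..11]='yz' -> body[1..3], body so far='qyz'
Chunk 3: stream[13..14]='0' size=0 (terminator). Final body='qyz' (3 bytes)
Body byte 1 at stream offset 9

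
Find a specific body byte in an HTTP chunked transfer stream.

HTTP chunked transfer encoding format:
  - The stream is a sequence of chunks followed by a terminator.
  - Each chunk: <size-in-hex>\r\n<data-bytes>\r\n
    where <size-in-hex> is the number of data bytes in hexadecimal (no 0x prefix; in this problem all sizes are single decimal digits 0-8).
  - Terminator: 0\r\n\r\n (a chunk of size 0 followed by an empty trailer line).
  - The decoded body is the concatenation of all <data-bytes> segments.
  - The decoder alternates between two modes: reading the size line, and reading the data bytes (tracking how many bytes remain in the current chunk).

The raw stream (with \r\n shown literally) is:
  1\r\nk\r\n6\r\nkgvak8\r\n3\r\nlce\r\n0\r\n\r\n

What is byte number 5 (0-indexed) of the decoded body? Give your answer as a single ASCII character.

Answer: k

Derivation:
Chunk 1: stream[0..1]='1' size=0x1=1, data at stream[3..4]='k' -> body[0..1], body so far='k'
Chunk 2: stream[6..7]='6' size=0x6=6, data at stream[9..15]='kgvak8' -> body[1..7], body so far='kkgvak8'
Chunk 3: stream[17..18]='3' size=0x3=3, data at stream[20..23]='lce' -> body[7..10], body so far='kkgvak8lce'
Chunk 4: stream[25..26]='0' size=0 (terminator). Final body='kkgvak8lce' (10 bytes)
Body byte 5 = 'k'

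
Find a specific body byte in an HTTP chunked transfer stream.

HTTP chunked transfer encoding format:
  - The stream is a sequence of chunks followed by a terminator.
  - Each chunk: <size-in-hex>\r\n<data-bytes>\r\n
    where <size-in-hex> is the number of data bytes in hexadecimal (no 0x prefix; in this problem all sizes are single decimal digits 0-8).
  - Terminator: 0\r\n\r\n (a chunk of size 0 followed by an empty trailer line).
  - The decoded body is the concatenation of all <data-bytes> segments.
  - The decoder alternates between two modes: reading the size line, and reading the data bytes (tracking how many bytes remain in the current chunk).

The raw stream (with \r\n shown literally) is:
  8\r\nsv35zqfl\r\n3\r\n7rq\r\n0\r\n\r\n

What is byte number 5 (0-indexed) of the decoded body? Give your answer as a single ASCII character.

Chunk 1: stream[0..1]='8' size=0x8=8, data at stream[3..11]='sv35zqfl' -> body[0..8], body so far='sv35zqfl'
Chunk 2: stream[13..14]='3' size=0x3=3, data at stream[16..19]='7rq' -> body[8..11], body so far='sv35zqfl7rq'
Chunk 3: stream[21..22]='0' size=0 (terminator). Final body='sv35zqfl7rq' (11 bytes)
Body byte 5 = 'q'

Answer: q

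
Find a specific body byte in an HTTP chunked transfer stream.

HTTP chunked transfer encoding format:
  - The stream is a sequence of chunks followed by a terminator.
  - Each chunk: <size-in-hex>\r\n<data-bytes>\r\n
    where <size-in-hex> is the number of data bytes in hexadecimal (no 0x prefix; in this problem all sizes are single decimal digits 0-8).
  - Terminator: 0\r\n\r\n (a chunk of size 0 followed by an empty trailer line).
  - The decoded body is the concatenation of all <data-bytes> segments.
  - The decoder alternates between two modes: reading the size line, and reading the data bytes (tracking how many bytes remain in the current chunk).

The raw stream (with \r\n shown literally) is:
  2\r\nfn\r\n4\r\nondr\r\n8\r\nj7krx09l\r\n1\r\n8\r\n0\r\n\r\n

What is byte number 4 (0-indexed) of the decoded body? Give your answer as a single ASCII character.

Answer: d

Derivation:
Chunk 1: stream[0..1]='2' size=0x2=2, data at stream[3..5]='fn' -> body[0..2], body so far='fn'
Chunk 2: stream[7..8]='4' size=0x4=4, data at stream[10..14]='ondr' -> body[2..6], body so far='fnondr'
Chunk 3: stream[16..17]='8' size=0x8=8, data at stream[19..27]='j7krx09l' -> body[6..14], body so far='fnondrj7krx09l'
Chunk 4: stream[29..30]='1' size=0x1=1, data at stream[32..33]='8' -> body[14..15], body so far='fnondrj7krx09l8'
Chunk 5: stream[35..36]='0' size=0 (terminator). Final body='fnondrj7krx09l8' (15 bytes)
Body byte 4 = 'd'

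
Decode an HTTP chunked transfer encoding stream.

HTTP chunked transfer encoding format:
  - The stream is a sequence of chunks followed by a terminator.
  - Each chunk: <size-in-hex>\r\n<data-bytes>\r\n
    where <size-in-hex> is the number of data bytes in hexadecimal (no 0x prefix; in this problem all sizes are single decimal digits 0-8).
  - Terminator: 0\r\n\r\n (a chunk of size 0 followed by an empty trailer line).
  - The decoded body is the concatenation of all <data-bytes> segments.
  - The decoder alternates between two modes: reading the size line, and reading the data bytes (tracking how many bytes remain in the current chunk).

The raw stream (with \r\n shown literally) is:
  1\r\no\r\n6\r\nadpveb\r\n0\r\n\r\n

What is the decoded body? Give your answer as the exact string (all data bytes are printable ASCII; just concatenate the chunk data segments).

Answer: oadpveb

Derivation:
Chunk 1: stream[0..1]='1' size=0x1=1, data at stream[3..4]='o' -> body[0..1], body so far='o'
Chunk 2: stream[6..7]='6' size=0x6=6, data at stream[9..15]='adpveb' -> body[1..7], body so far='oadpveb'
Chunk 3: stream[17..18]='0' size=0 (terminator). Final body='oadpveb' (7 bytes)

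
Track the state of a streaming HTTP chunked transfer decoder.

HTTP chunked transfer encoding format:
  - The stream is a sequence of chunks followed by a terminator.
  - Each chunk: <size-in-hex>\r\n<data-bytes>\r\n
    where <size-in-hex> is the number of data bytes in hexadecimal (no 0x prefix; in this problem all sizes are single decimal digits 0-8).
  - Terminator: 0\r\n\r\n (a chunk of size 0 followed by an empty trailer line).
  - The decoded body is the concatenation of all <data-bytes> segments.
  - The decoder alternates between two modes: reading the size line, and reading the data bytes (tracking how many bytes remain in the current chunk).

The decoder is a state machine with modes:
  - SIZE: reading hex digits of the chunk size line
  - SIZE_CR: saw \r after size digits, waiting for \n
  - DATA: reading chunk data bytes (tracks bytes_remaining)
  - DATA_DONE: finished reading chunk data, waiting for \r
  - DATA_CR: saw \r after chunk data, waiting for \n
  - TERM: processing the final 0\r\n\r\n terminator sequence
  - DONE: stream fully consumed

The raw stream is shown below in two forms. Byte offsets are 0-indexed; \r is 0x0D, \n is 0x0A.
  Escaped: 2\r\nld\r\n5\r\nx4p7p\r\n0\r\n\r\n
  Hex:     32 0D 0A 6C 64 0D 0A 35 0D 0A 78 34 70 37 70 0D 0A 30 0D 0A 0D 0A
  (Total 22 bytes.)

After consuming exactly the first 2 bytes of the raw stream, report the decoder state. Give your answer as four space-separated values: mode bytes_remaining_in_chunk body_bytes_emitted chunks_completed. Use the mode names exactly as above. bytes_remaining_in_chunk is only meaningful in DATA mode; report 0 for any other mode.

Byte 0 = '2': mode=SIZE remaining=0 emitted=0 chunks_done=0
Byte 1 = 0x0D: mode=SIZE_CR remaining=0 emitted=0 chunks_done=0

Answer: SIZE_CR 0 0 0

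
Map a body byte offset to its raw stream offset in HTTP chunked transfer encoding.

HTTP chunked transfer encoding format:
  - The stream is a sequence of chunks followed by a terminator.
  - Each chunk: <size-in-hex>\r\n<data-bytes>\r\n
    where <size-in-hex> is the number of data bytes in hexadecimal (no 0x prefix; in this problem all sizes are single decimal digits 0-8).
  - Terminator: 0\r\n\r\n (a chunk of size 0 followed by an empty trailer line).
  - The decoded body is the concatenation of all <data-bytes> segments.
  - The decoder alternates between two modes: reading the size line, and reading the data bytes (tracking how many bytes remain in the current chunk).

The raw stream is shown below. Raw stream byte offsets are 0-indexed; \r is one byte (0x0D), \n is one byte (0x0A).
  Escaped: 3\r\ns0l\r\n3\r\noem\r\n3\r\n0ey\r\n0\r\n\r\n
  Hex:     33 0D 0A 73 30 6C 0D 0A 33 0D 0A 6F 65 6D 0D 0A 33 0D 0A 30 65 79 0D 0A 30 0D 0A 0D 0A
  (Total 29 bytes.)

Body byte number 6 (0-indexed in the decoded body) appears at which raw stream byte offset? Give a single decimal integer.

Chunk 1: stream[0..1]='3' size=0x3=3, data at stream[3..6]='s0l' -> body[0..3], body so far='s0l'
Chunk 2: stream[8..9]='3' size=0x3=3, data at stream[11..14]='oem' -> body[3..6], body so far='s0loem'
Chunk 3: stream[16..17]='3' size=0x3=3, data at stream[19..22]='0ey' -> body[6..9], body so far='s0loem0ey'
Chunk 4: stream[24..25]='0' size=0 (terminator). Final body='s0loem0ey' (9 bytes)
Body byte 6 at stream offset 19

Answer: 19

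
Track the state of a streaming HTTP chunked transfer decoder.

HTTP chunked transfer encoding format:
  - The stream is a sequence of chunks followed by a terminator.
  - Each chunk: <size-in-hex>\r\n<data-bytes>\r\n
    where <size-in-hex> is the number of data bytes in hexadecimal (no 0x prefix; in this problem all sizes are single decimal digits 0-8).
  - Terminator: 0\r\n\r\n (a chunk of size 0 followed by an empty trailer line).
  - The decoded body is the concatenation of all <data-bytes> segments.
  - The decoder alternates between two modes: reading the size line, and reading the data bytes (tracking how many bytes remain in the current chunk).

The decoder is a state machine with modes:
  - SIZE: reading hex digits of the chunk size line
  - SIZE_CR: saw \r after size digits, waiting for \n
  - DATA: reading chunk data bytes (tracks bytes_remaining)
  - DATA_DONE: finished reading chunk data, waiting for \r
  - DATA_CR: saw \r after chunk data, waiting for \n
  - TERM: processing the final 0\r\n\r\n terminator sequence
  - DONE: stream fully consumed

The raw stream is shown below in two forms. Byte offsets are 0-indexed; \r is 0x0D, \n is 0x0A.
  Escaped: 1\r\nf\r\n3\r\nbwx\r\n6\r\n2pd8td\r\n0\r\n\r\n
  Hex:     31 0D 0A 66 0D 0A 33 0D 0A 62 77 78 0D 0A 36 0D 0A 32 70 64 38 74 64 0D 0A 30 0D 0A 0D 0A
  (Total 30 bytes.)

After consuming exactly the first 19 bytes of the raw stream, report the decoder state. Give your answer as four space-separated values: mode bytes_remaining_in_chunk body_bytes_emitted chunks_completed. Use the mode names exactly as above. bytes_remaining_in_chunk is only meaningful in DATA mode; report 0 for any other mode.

Answer: DATA 4 6 2

Derivation:
Byte 0 = '1': mode=SIZE remaining=0 emitted=0 chunks_done=0
Byte 1 = 0x0D: mode=SIZE_CR remaining=0 emitted=0 chunks_done=0
Byte 2 = 0x0A: mode=DATA remaining=1 emitted=0 chunks_done=0
Byte 3 = 'f': mode=DATA_DONE remaining=0 emitted=1 chunks_done=0
Byte 4 = 0x0D: mode=DATA_CR remaining=0 emitted=1 chunks_done=0
Byte 5 = 0x0A: mode=SIZE remaining=0 emitted=1 chunks_done=1
Byte 6 = '3': mode=SIZE remaining=0 emitted=1 chunks_done=1
Byte 7 = 0x0D: mode=SIZE_CR remaining=0 emitted=1 chunks_done=1
Byte 8 = 0x0A: mode=DATA remaining=3 emitted=1 chunks_done=1
Byte 9 = 'b': mode=DATA remaining=2 emitted=2 chunks_done=1
Byte 10 = 'w': mode=DATA remaining=1 emitted=3 chunks_done=1
Byte 11 = 'x': mode=DATA_DONE remaining=0 emitted=4 chunks_done=1
Byte 12 = 0x0D: mode=DATA_CR remaining=0 emitted=4 chunks_done=1
Byte 13 = 0x0A: mode=SIZE remaining=0 emitted=4 chunks_done=2
Byte 14 = '6': mode=SIZE remaining=0 emitted=4 chunks_done=2
Byte 15 = 0x0D: mode=SIZE_CR remaining=0 emitted=4 chunks_done=2
Byte 16 = 0x0A: mode=DATA remaining=6 emitted=4 chunks_done=2
Byte 17 = '2': mode=DATA remaining=5 emitted=5 chunks_done=2
Byte 18 = 'p': mode=DATA remaining=4 emitted=6 chunks_done=2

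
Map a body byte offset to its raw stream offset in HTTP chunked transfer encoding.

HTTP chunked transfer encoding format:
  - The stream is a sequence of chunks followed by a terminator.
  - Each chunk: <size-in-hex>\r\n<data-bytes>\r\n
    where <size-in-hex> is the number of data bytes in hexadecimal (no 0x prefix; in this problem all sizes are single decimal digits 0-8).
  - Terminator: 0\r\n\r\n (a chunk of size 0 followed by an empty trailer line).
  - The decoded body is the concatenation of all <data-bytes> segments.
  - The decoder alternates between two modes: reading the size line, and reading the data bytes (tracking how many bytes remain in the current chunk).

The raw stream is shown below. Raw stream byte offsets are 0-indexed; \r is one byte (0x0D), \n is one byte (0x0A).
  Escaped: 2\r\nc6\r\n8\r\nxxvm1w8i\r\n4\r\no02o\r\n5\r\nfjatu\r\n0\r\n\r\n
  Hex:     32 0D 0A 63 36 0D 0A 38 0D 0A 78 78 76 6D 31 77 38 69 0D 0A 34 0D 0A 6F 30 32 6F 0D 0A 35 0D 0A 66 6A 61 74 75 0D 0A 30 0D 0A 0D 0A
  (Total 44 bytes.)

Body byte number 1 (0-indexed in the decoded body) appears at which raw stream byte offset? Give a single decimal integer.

Answer: 4

Derivation:
Chunk 1: stream[0..1]='2' size=0x2=2, data at stream[3..5]='c6' -> body[0..2], body so far='c6'
Chunk 2: stream[7..8]='8' size=0x8=8, data at stream[10..18]='xxvm1w8i' -> body[2..10], body so far='c6xxvm1w8i'
Chunk 3: stream[20..21]='4' size=0x4=4, data at stream[23..27]='o02o' -> body[10..14], body so far='c6xxvm1w8io02o'
Chunk 4: stream[29..30]='5' size=0x5=5, data at stream[32..37]='fjatu' -> body[14..19], body so far='c6xxvm1w8io02ofjatu'
Chunk 5: stream[39..40]='0' size=0 (terminator). Final body='c6xxvm1w8io02ofjatu' (19 bytes)
Body byte 1 at stream offset 4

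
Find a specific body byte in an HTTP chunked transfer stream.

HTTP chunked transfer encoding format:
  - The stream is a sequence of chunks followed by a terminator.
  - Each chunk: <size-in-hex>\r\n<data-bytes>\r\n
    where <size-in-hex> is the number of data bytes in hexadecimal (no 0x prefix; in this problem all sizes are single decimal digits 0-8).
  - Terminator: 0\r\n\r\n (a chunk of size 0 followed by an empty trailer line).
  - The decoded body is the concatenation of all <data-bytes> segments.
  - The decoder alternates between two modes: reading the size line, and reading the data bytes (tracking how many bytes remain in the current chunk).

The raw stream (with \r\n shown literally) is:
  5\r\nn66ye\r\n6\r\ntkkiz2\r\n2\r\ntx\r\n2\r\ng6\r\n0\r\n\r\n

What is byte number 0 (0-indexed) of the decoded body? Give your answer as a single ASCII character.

Answer: n

Derivation:
Chunk 1: stream[0..1]='5' size=0x5=5, data at stream[3..8]='n66ye' -> body[0..5], body so far='n66ye'
Chunk 2: stream[10..11]='6' size=0x6=6, data at stream[13..19]='tkkiz2' -> body[5..11], body so far='n66yetkkiz2'
Chunk 3: stream[21..22]='2' size=0x2=2, data at stream[24..26]='tx' -> body[11..13], body so far='n66yetkkiz2tx'
Chunk 4: stream[28..29]='2' size=0x2=2, data at stream[31..33]='g6' -> body[13..15], body so far='n66yetkkiz2txg6'
Chunk 5: stream[35..36]='0' size=0 (terminator). Final body='n66yetkkiz2txg6' (15 bytes)
Body byte 0 = 'n'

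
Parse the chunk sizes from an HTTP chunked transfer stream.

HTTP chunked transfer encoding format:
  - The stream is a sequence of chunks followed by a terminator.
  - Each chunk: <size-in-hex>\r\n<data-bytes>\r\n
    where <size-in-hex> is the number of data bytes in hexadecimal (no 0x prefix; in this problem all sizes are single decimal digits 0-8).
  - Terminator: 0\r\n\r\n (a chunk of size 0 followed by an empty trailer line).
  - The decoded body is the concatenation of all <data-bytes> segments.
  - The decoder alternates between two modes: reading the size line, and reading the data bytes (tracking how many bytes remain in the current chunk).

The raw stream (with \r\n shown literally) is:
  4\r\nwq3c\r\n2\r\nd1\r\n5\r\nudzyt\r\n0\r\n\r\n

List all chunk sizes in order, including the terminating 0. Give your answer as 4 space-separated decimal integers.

Answer: 4 2 5 0

Derivation:
Chunk 1: stream[0..1]='4' size=0x4=4, data at stream[3..7]='wq3c' -> body[0..4], body so far='wq3c'
Chunk 2: stream[9..10]='2' size=0x2=2, data at stream[12..14]='d1' -> body[4..6], body so far='wq3cd1'
Chunk 3: stream[16..17]='5' size=0x5=5, data at stream[19..24]='udzyt' -> body[6..11], body so far='wq3cd1udzyt'
Chunk 4: stream[26..27]='0' size=0 (terminator). Final body='wq3cd1udzyt' (11 bytes)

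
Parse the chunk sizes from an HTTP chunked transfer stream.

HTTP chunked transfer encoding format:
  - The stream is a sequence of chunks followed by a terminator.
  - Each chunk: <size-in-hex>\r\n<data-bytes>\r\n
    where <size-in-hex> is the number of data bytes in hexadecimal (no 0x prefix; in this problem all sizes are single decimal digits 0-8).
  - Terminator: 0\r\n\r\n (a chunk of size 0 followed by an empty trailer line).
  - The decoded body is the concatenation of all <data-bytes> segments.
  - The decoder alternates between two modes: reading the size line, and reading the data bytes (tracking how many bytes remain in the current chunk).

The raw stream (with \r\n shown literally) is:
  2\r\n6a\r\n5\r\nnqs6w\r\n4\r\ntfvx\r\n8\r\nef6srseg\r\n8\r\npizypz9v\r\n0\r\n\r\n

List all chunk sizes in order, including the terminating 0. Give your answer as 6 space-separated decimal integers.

Answer: 2 5 4 8 8 0

Derivation:
Chunk 1: stream[0..1]='2' size=0x2=2, data at stream[3..5]='6a' -> body[0..2], body so far='6a'
Chunk 2: stream[7..8]='5' size=0x5=5, data at stream[10..15]='nqs6w' -> body[2..7], body so far='6anqs6w'
Chunk 3: stream[17..18]='4' size=0x4=4, data at stream[20..24]='tfvx' -> body[7..11], body so far='6anqs6wtfvx'
Chunk 4: stream[26..27]='8' size=0x8=8, data at stream[29..37]='ef6srseg' -> body[11..19], body so far='6anqs6wtfvxef6srseg'
Chunk 5: stream[39..40]='8' size=0x8=8, data at stream[42..50]='pizypz9v' -> body[19..27], body so far='6anqs6wtfvxef6srsegpizypz9v'
Chunk 6: stream[52..53]='0' size=0 (terminator). Final body='6anqs6wtfvxef6srsegpizypz9v' (27 bytes)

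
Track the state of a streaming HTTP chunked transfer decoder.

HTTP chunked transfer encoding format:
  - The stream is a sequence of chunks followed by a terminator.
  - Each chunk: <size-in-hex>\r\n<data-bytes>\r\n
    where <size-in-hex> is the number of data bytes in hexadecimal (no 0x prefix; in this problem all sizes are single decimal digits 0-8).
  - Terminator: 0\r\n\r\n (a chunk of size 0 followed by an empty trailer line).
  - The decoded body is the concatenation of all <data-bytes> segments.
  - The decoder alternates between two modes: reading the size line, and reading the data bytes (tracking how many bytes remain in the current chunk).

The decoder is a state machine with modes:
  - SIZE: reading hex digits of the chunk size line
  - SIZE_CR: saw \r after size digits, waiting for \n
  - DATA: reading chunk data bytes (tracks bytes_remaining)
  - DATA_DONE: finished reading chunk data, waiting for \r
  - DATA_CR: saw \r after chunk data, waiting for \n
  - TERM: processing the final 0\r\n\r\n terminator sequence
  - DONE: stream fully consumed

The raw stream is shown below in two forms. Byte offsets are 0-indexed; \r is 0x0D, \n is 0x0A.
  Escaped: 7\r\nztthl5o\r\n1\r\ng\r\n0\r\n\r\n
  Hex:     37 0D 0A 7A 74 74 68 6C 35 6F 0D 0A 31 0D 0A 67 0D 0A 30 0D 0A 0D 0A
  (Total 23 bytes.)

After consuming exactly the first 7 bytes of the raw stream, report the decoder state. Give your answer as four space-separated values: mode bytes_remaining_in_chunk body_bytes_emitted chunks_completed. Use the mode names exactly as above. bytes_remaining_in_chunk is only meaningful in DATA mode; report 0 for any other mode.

Byte 0 = '7': mode=SIZE remaining=0 emitted=0 chunks_done=0
Byte 1 = 0x0D: mode=SIZE_CR remaining=0 emitted=0 chunks_done=0
Byte 2 = 0x0A: mode=DATA remaining=7 emitted=0 chunks_done=0
Byte 3 = 'z': mode=DATA remaining=6 emitted=1 chunks_done=0
Byte 4 = 't': mode=DATA remaining=5 emitted=2 chunks_done=0
Byte 5 = 't': mode=DATA remaining=4 emitted=3 chunks_done=0
Byte 6 = 'h': mode=DATA remaining=3 emitted=4 chunks_done=0

Answer: DATA 3 4 0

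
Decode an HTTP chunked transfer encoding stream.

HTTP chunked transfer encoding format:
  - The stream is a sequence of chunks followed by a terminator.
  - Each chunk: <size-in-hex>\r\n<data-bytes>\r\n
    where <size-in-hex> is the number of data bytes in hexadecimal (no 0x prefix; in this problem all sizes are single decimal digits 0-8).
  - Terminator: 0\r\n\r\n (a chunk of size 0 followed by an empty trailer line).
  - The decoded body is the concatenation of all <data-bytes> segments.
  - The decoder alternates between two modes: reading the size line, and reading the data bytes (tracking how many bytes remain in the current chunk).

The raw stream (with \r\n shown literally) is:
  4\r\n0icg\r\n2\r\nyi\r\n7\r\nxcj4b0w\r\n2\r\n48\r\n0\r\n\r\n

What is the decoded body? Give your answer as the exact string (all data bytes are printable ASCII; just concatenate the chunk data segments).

Chunk 1: stream[0..1]='4' size=0x4=4, data at stream[3..7]='0icg' -> body[0..4], body so far='0icg'
Chunk 2: stream[9..10]='2' size=0x2=2, data at stream[12..14]='yi' -> body[4..6], body so far='0icgyi'
Chunk 3: stream[16..17]='7' size=0x7=7, data at stream[19..26]='xcj4b0w' -> body[6..13], body so far='0icgyixcj4b0w'
Chunk 4: stream[28..29]='2' size=0x2=2, data at stream[31..33]='48' -> body[13..15], body so far='0icgyixcj4b0w48'
Chunk 5: stream[35..36]='0' size=0 (terminator). Final body='0icgyixcj4b0w48' (15 bytes)

Answer: 0icgyixcj4b0w48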